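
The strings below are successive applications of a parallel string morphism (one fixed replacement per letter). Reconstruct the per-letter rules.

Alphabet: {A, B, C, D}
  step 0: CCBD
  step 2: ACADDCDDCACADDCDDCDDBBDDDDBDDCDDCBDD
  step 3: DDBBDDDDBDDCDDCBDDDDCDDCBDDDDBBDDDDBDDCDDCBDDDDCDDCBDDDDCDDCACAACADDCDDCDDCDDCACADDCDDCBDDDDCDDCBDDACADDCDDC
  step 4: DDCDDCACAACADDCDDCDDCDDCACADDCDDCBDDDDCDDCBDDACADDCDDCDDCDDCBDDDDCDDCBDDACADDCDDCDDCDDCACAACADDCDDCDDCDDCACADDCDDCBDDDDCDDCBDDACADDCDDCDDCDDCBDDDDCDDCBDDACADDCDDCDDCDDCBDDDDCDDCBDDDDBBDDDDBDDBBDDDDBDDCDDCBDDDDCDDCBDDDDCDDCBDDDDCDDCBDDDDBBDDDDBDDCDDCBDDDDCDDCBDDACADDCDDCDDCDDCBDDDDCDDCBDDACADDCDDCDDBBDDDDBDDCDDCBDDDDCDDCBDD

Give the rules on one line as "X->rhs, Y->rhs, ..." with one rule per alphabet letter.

  step 3 ⇒ step 4: DDBBDDDDBDDCDDCBDDDDCDDCBDDDDBBDDDDBDDCDDCBDDDDCDDCBDDDDCDDCACAACADDCDDCDDCDDCACADDCDDCBDDDDCDDCBDDACADDCDDC ⇒ DDC·DDC·ACA·ACA·DDC·DDC·DDC·DDC·ACA·DDC·DDC·BDD·DDC·DDC·BDD·ACA·DDC·DDC·DDC·DDC·BDD·DDC·DDC·BDD·ACA·DDC·DDC·DDC·DDC·ACA·ACA·DDC·DDC·DDC·DDC·ACA·DDC·DDC·BDD·DDC·DDC·BDD·ACA·DDC·DDC·DDC·DDC·BDD·DDC·DDC·BDD·ACA·DDC·DDC·DDC·DDC·BDD·DDC·DDC·BDD·DDB·BDD·DDB·DDB·BDD·DDB·DDC·DDC·BDD·DDC·DDC·BDD·DDC·DDC·BDD·DDC·DDC·BDD·DDB·BDD·DDB·DDC·DDC·BDD·DDC·DDC·BDD·ACA·DDC·DDC·DDC·DDC·BDD·DDC·DDC·BDD·ACA·DDC·DDC·DDB·BDD·DDB·DDC·DDC·BDD·DDC·DDC·BDD
    A ↦ DDB
    B ↦ ACA
    C ↦ BDD
    D ↦ DDC

A->DDB, B->ACA, C->BDD, D->DDC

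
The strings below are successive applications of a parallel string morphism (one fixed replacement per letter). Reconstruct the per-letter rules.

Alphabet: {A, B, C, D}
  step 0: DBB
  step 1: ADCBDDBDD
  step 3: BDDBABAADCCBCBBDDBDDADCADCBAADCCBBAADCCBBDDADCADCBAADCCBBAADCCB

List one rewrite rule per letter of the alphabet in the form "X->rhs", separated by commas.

A->BA, B->BDD, C->CB, D->ADC

  step 0 ⇒ step 1: DBB ⇒ ADC·BDD·BDD
    B ↦ BDD
    D ↦ ADC
    A ↦ BA  (constrained at step 1)
    C ↦ CB  (constrained at step 1)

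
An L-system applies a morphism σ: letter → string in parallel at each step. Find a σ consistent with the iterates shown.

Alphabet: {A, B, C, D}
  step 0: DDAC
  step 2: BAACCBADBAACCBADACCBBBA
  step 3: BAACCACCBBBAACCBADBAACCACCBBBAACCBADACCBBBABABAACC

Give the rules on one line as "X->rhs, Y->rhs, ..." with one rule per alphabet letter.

A->ACC, B->BA, C->B, D->BAD

  step 2 ⇒ step 3: BAACCBADBAACCBADACCBBBA ⇒ BA·ACC·ACC·B·B·BA·ACC·BAD·BA·ACC·ACC·B·B·BA·ACC·BAD·ACC·B·B·BA·BA·BA·ACC
    A ↦ ACC
    B ↦ BA
    C ↦ B
    D ↦ BAD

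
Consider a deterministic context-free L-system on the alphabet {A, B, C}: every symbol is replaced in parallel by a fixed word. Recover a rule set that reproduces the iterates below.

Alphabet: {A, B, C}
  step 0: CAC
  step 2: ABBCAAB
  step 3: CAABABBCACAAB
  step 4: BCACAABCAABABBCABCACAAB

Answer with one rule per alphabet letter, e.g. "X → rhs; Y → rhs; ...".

A->CA, B->AB, C->B

  step 3 ⇒ step 4: CAABABBCACAAB ⇒ B·CA·CA·AB·CA·AB·AB·B·CA·B·CA·CA·AB
    A ↦ CA
    B ↦ AB
    C ↦ B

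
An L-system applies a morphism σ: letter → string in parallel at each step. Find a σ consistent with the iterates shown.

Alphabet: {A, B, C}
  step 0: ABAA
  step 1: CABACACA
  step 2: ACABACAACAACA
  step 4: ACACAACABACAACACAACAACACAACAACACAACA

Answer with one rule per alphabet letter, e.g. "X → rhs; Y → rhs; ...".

A->CA, B->BA, C->A

  step 1 ⇒ step 2: CABACACA ⇒ A·CA·BA·CA·A·CA·A·CA
    A ↦ CA
    B ↦ BA
    C ↦ A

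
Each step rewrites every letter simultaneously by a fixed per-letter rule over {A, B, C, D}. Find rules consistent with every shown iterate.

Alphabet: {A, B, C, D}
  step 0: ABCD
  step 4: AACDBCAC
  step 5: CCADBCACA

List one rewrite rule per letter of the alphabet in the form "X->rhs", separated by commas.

  step 4 ⇒ step 5: AACDBCAC ⇒ C·C·A·DB·C·A·C·A
    A ↦ C
    B ↦ C
    C ↦ A
    D ↦ DB

A->C, B->C, C->A, D->DB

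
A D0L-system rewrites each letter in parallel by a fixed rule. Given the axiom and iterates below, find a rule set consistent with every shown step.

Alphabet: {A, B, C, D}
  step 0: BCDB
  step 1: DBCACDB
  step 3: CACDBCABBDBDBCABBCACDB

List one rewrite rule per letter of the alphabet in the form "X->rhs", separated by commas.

  step 0 ⇒ step 1: BCDB ⇒ DB·CA·C·DB
    B ↦ DB
    C ↦ CA
    D ↦ C
    A ↦ BB  (constrained at step 1)

A->BB, B->DB, C->CA, D->C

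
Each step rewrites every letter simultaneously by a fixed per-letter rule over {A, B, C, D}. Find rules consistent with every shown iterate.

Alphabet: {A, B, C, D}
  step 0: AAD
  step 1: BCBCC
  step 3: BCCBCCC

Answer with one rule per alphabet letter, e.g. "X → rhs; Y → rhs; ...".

  step 0 ⇒ step 1: AAD ⇒ BC·BC·C
    A ↦ BC
    D ↦ C
    B ↦ A  (constrained at step 1)
    C ↦ D  (constrained at step 1)

A->BC, B->A, C->D, D->C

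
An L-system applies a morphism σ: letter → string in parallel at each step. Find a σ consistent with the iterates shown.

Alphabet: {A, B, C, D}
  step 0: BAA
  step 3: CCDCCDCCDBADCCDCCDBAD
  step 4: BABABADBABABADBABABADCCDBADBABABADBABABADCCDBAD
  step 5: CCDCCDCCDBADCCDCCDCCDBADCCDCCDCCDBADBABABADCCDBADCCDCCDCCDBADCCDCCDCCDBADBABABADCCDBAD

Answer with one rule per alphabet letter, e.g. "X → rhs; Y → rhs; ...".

  step 4 ⇒ step 5: BABABADBABABADBABABADCCDBADBABABADBABABADCCDBAD ⇒ C·CD·C·CD·C·CD·BAD·C·CD·C·CD·C·CD·BAD·C·CD·C·CD·C·CD·BAD·BA·BA·BAD·C·CD·BAD·C·CD·C·CD·C·CD·BAD·C·CD·C·CD·C·CD·BAD·BA·BA·BAD·C·CD·BAD
    A ↦ CD
    B ↦ C
    C ↦ BA
    D ↦ BAD

A->CD, B->C, C->BA, D->BAD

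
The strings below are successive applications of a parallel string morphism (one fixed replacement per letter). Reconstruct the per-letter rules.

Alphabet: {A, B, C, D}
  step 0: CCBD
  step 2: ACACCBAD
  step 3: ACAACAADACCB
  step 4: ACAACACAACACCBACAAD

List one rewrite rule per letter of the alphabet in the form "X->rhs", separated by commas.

  step 3 ⇒ step 4: ACAACAADACCB ⇒ AC·A·AC·AC·A·AC·AC·CB·AC·A·A·D
    A ↦ AC
    B ↦ D
    C ↦ A
    D ↦ CB

A->AC, B->D, C->A, D->CB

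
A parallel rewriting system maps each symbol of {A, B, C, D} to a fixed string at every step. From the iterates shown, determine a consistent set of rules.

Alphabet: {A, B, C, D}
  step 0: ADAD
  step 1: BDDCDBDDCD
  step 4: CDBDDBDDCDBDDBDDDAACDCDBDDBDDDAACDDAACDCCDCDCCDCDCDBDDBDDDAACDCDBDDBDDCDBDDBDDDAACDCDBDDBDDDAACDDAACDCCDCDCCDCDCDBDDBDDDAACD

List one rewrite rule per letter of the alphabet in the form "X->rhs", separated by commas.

A->BDD, B->C, C->DAA, D->CD

  step 0 ⇒ step 1: ADAD ⇒ BDD·CD·BDD·CD
    A ↦ BDD
    D ↦ CD
    B ↦ C  (constrained at step 1)
    C ↦ DAA  (constrained at step 1)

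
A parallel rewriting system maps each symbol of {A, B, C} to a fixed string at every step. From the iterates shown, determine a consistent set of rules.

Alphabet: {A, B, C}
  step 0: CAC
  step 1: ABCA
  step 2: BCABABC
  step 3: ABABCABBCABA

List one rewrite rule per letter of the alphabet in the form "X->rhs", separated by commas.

A->BC, B->AB, C->A

  step 2 ⇒ step 3: BCABABC ⇒ AB·A·BC·AB·BC·AB·A
    A ↦ BC
    B ↦ AB
    C ↦ A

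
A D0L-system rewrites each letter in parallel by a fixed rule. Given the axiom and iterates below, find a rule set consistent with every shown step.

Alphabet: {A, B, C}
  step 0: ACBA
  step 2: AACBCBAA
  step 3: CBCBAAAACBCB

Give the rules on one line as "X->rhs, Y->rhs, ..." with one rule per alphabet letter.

A->CB, B->A, C->A

  step 2 ⇒ step 3: AACBCBAA ⇒ CB·CB·A·A·A·A·CB·CB
    A ↦ CB
    B ↦ A
    C ↦ A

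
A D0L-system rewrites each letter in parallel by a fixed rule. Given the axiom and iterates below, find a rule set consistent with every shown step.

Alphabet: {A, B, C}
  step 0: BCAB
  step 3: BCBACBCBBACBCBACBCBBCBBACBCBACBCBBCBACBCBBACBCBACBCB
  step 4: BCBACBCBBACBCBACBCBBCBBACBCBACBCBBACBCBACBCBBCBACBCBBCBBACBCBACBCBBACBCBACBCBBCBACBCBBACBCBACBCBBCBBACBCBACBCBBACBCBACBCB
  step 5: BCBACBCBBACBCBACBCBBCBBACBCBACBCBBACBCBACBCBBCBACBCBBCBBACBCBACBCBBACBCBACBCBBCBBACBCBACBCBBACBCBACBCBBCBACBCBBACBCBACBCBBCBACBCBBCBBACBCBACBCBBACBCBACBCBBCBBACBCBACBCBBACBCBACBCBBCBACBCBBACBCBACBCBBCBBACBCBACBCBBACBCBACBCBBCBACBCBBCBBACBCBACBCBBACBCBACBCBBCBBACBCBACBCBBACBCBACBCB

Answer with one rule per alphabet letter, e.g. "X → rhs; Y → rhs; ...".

  step 4 ⇒ step 5: BCBACBCBBACBCBACBCBBCBBACBCBACBCBBACBCBACBCBBCBACBCBBCBBACBCBACBCBBACBCBACBCBBCBACBCBBACBCBACBCBBCBBACBCBACBCBBACBCBACBCB ⇒ BCB·AC·BCB·B·AC·BCB·AC·BCB·BCB·B·AC·BCB·AC·BCB·B·AC·BCB·AC·BCB·BCB·AC·BCB·BCB·B·AC·BCB·AC·BCB·B·AC·BCB·AC·BCB·BCB·B·AC·BCB·AC·BCB·B·AC·BCB·AC·BCB·BCB·AC·BCB·B·AC·BCB·AC·BCB·BCB·AC·BCB·BCB·B·AC·BCB·AC·BCB·B·AC·BCB·AC·BCB·BCB·B·AC·BCB·AC·BCB·B·AC·BCB·AC·BCB·BCB·AC·BCB·B·AC·BCB·AC·BCB·BCB·B·AC·BCB·AC·BCB·B·AC·BCB·AC·BCB·BCB·AC·BCB·BCB·B·AC·BCB·AC·BCB·B·AC·BCB·AC·BCB·BCB·B·AC·BCB·AC·BCB·B·AC·BCB·AC·BCB
    A ↦ B
    B ↦ BCB
    C ↦ AC

A->B, B->BCB, C->AC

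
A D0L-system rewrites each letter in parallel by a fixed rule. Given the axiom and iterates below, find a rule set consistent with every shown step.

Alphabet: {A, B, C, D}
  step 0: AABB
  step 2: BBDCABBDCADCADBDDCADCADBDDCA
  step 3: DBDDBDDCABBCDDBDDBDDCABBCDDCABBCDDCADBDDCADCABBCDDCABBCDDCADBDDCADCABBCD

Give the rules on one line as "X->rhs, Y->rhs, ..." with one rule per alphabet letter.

  step 2 ⇒ step 3: BBDCABBDCADCADBDDCADCADBDDCA ⇒ DBD·DBD·DCA·BB·CD·DBD·DBD·DCA·BB·CD·DCA·BB·CD·DCA·DBD·DCA·DCA·BB·CD·DCA·BB·CD·DCA·DBD·DCA·DCA·BB·CD
    A ↦ CD
    B ↦ DBD
    C ↦ BB
    D ↦ DCA

A->CD, B->DBD, C->BB, D->DCA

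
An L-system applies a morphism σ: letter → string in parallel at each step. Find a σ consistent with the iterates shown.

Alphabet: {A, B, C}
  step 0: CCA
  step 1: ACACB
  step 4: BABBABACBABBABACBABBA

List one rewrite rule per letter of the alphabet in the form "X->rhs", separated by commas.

A->B, B->BA, C->AC

  step 0 ⇒ step 1: CCA ⇒ AC·AC·B
    A ↦ B
    C ↦ AC
    B ↦ BA  (constrained at step 1)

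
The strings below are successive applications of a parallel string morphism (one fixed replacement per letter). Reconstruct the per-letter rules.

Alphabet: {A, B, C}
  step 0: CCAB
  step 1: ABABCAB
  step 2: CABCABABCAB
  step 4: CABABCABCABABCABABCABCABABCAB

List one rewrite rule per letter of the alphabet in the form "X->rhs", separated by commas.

  step 1 ⇒ step 2: ABABCAB ⇒ C·AB·C·AB·AB·C·AB
    A ↦ C
    B ↦ AB
    C ↦ AB

A->C, B->AB, C->AB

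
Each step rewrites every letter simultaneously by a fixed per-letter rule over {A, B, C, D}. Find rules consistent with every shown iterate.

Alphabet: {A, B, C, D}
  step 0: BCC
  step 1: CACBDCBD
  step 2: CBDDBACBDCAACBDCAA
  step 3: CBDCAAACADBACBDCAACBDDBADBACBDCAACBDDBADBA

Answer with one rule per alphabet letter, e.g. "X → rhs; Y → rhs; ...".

  step 2 ⇒ step 3: CBDDBACBDCAACBDCAA ⇒ CBD·CA·A·A·CA·DBA·CBD·CA·A·CBD·DBA·DBA·CBD·CA·A·CBD·DBA·DBA
    A ↦ DBA
    B ↦ CA
    C ↦ CBD
    D ↦ A

A->DBA, B->CA, C->CBD, D->A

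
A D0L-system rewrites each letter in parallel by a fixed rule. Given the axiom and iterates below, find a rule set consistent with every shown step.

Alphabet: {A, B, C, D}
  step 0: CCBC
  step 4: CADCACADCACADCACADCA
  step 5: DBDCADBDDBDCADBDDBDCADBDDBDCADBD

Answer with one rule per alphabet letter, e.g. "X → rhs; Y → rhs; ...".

  step 4 ⇒ step 5: CADCACADCACADCACADCA ⇒ D·BD·CA·D·BD·D·BD·CA·D·BD·D·BD·CA·D·BD·D·BD·CA·D·BD
    A ↦ BD
    C ↦ D
    D ↦ CA
    B ↦ D  (constrained at step 0)

A->BD, B->D, C->D, D->CA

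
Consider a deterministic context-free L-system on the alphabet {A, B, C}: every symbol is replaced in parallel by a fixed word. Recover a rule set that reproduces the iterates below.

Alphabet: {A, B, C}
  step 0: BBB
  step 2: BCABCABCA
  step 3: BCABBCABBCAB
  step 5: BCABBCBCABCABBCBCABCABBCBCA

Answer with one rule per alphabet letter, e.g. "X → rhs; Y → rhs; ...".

  step 2 ⇒ step 3: BCABCABCA ⇒ BC·A·B·BC·A·B·BC·A·B
    A ↦ B
    B ↦ BC
    C ↦ A

A->B, B->BC, C->A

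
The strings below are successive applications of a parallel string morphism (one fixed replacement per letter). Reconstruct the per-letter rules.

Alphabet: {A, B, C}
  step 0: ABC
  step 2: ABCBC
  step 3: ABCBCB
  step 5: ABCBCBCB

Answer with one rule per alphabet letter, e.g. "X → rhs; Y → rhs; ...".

A->AB, B->C, C->B

  step 2 ⇒ step 3: ABCBC ⇒ AB·C·B·C·B
    A ↦ AB
    B ↦ C
    C ↦ B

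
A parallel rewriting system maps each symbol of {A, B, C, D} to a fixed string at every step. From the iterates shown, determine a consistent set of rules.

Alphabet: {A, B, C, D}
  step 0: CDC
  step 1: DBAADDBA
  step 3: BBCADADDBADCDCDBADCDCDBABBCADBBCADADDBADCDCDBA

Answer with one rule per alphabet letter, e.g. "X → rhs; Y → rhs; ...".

A->BBC, B->DC, C->DBA, D->AD

  step 0 ⇒ step 1: CDC ⇒ DBA·AD·DBA
    C ↦ DBA
    D ↦ AD
    A ↦ BBC  (constrained at step 1)
    B ↦ DC  (constrained at step 1)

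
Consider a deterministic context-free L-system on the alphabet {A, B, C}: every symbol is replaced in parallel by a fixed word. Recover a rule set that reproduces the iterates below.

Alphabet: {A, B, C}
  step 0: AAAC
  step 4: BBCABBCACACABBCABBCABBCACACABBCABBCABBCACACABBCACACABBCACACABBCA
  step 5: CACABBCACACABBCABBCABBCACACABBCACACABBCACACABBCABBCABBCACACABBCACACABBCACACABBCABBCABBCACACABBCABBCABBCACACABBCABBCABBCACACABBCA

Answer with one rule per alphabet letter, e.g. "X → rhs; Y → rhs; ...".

A->CA, B->CA, C->BB

  step 4 ⇒ step 5: BBCABBCACACABBCABBCABBCACACABBCABBCABBCACACABBCACACABBCACACABBCA ⇒ CA·CA·BB·CA·CA·CA·BB·CA·BB·CA·BB·CA·CA·CA·BB·CA·CA·CA·BB·CA·CA·CA·BB·CA·BB·CA·BB·CA·CA·CA·BB·CA·CA·CA·BB·CA·CA·CA·BB·CA·BB·CA·BB·CA·CA·CA·BB·CA·BB·CA·BB·CA·CA·CA·BB·CA·BB·CA·BB·CA·CA·CA·BB·CA
    A ↦ CA
    B ↦ CA
    C ↦ BB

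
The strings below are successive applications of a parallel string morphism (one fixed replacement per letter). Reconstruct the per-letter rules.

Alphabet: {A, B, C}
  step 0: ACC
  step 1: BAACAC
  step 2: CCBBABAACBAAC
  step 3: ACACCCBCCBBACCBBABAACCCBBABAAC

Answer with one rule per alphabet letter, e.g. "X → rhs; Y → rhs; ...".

A->BA, B->CCB, C->AC

  step 2 ⇒ step 3: CCBBABAACBAAC ⇒ AC·AC·CCB·CCB·BA·CCB·BA·BA·AC·CCB·BA·BA·AC
    A ↦ BA
    B ↦ CCB
    C ↦ AC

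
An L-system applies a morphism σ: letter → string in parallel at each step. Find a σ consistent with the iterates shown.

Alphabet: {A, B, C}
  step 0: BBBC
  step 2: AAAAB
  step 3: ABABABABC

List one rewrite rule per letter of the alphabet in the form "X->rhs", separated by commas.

A->AB, B->C, C->A

  step 2 ⇒ step 3: AAAAB ⇒ AB·AB·AB·AB·C
    A ↦ AB
    B ↦ C
    C ↦ A  (constrained at step 0)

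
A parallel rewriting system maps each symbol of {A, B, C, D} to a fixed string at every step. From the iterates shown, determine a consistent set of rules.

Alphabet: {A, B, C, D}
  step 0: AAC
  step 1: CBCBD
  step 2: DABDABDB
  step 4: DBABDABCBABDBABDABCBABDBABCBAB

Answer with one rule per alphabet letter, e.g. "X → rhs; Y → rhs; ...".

  step 1 ⇒ step 2: CBCBD ⇒ D·AB·D·AB·DB
    B ↦ AB
    C ↦ D
    D ↦ DB
  step 0 ⇒ step 1: AAC ⇒ CB·CB·D
    A ↦ CB

A->CB, B->AB, C->D, D->DB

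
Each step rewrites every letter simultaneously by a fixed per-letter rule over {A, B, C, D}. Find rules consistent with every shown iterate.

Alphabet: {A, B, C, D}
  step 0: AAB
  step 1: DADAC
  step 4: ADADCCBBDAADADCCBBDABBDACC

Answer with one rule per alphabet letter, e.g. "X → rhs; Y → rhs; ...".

  step 0 ⇒ step 1: AAB ⇒ DA·DA·C
    A ↦ DA
    B ↦ C
    C ↦ AD  (constrained at step 1)
    D ↦ BB  (constrained at step 1)

A->DA, B->C, C->AD, D->BB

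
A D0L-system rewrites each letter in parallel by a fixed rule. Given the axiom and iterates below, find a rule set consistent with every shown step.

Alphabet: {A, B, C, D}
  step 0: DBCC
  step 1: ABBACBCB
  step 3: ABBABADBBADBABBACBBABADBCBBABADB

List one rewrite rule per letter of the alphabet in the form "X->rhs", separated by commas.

  step 0 ⇒ step 1: DBCC ⇒ AB·BA·CB·CB
    B ↦ BA
    C ↦ CB
    D ↦ AB
    A ↦ DB  (constrained at step 1)

A->DB, B->BA, C->CB, D->AB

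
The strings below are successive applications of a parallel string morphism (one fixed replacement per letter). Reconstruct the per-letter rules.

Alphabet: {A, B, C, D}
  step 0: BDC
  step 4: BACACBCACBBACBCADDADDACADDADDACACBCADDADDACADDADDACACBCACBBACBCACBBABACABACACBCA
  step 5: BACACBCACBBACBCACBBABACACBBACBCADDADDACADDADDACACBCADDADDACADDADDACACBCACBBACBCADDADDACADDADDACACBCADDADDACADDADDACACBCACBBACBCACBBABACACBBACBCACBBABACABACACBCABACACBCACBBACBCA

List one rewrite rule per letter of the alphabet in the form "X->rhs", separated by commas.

  step 4 ⇒ step 5: BACACBCACBBACBCADDADDACADDADDACACBCADDADDACADDADDACACBCACBBACBCACBBABACABACACBCA ⇒ BA·CA·CB·CA·CB·BA·CB·CA·CB·BA·BA·CA·CB·BA·CB·CA·DDA·DDA·CA·DDA·DDA·CA·CB·CA·DDA·DDA·CA·DDA·DDA·CA·CB·CA·CB·BA·CB·CA·DDA·DDA·CA·DDA·DDA·CA·CB·CA·DDA·DDA·CA·DDA·DDA·CA·CB·CA·CB·BA·CB·CA·CB·BA·BA·CA·CB·BA·CB·CA·CB·BA·BA·CA·BA·CA·CB·CA·BA·CA·CB·CA·CB·BA·CB·CA
    A ↦ CA
    B ↦ BA
    C ↦ CB
    D ↦ DDA

A->CA, B->BA, C->CB, D->DDA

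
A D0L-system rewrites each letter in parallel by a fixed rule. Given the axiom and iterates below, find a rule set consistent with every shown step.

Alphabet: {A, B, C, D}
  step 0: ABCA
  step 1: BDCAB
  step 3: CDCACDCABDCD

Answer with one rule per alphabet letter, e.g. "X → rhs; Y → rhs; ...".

A->B, B->D, C->CA, D->CD

  step 0 ⇒ step 1: ABCA ⇒ B·D·CA·B
    A ↦ B
    B ↦ D
    C ↦ CA
    D ↦ CD  (constrained at step 1)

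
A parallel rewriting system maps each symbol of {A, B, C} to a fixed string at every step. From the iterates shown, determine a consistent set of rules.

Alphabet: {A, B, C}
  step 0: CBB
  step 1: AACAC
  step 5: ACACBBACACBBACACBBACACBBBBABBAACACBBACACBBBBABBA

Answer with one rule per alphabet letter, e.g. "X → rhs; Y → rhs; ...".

  step 0 ⇒ step 1: CBB ⇒ A·AC·AC
    B ↦ AC
    C ↦ A
    A ↦ BB  (constrained at step 1)

A->BB, B->AC, C->A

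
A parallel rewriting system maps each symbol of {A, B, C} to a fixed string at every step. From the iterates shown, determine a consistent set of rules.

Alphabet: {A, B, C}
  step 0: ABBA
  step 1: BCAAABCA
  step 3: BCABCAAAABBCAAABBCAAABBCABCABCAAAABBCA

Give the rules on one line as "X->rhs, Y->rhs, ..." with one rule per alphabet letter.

  step 0 ⇒ step 1: ABBA ⇒ BCA·A·A·BCA
    A ↦ BCA
    B ↦ A
    C ↦ AB  (constrained at step 1)

A->BCA, B->A, C->AB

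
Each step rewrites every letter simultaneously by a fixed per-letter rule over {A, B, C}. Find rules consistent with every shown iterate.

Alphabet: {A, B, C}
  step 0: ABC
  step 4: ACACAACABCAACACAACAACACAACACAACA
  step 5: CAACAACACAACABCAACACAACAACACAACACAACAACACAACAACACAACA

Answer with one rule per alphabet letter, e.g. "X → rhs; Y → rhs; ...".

A->CA, B->BCA, C->A

  step 4 ⇒ step 5: ACACAACABCAACACAACAACACAACACAACA ⇒ CA·A·CA·A·CA·CA·A·CA·BCA·A·CA·CA·A·CA·A·CA·CA·A·CA·CA·A·CA·A·CA·CA·A·CA·A·CA·CA·A·CA
    A ↦ CA
    B ↦ BCA
    C ↦ A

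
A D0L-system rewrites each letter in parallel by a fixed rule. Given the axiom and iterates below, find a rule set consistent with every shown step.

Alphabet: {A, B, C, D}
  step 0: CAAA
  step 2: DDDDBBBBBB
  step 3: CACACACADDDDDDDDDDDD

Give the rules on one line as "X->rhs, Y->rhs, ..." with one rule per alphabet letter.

A->C, B->DD, C->BB, D->CA

  step 2 ⇒ step 3: DDDDBBBBBB ⇒ CA·CA·CA·CA·DD·DD·DD·DD·DD·DD
    B ↦ DD
    D ↦ CA
    A ↦ C  (constrained at step 0)
    C ↦ BB  (constrained at step 0)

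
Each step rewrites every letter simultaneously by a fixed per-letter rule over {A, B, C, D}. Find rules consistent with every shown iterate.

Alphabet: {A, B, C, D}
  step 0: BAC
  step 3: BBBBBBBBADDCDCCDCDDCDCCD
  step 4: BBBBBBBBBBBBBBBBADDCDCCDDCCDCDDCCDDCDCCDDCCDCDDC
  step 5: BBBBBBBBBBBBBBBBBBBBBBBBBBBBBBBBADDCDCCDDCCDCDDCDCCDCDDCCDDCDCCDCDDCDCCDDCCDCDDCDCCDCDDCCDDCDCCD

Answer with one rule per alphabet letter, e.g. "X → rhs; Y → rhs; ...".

A->AD, B->BB, C->CD, D->DC

  step 4 ⇒ step 5: BBBBBBBBBBBBBBBBADDCDCCDDCCDCDDCCDDCDCCDDCCDCDDC ⇒ BB·BB·BB·BB·BB·BB·BB·BB·BB·BB·BB·BB·BB·BB·BB·BB·AD·DC·DC·CD·DC·CD·CD·DC·DC·CD·CD·DC·CD·DC·DC·CD·CD·DC·DC·CD·DC·CD·CD·DC·DC·CD·CD·DC·CD·DC·DC·CD
    A ↦ AD
    B ↦ BB
    C ↦ CD
    D ↦ DC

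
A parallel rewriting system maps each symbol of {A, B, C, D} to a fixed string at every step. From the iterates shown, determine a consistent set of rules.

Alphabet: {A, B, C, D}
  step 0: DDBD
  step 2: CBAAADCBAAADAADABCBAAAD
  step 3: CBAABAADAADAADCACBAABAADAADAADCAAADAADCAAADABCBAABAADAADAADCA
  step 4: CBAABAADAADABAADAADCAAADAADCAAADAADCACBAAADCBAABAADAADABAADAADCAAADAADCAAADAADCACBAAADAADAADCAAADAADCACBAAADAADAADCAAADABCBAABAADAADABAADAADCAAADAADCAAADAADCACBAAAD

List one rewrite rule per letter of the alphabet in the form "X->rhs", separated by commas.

  step 3 ⇒ step 4: CBAABAADAADAADCACBAABAADAADAADCAAADAADCAAADABCBAABAADAADAADCA ⇒ CBA·AB·AAD·AAD·AB·AAD·AAD·CA·AAD·AAD·CA·AAD·AAD·CA·CBA·AAD·CBA·AB·AAD·AAD·AB·AAD·AAD·CA·AAD·AAD·CA·AAD·AAD·CA·CBA·AAD·AAD·AAD·CA·AAD·AAD·CA·CBA·AAD·AAD·AAD·CA·AAD·AB·CBA·AB·AAD·AAD·AB·AAD·AAD·CA·AAD·AAD·CA·AAD·AAD·CA·CBA·AAD
    A ↦ AAD
    B ↦ AB
    C ↦ CBA
    D ↦ CA

A->AAD, B->AB, C->CBA, D->CA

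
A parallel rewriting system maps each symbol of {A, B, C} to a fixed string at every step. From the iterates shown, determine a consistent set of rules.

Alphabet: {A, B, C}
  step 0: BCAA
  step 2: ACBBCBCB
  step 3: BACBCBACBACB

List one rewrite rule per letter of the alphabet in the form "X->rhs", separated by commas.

  step 2 ⇒ step 3: ACBBCBCB ⇒ B·A·CB·CB·A·CB·A·CB
    A ↦ B
    B ↦ CB
    C ↦ A

A->B, B->CB, C->A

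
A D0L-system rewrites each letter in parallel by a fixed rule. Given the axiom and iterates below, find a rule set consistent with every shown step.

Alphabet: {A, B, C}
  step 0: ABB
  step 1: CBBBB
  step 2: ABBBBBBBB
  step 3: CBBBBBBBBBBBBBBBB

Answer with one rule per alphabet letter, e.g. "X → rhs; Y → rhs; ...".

  step 2 ⇒ step 3: ABBBBBBBB ⇒ C·BB·BB·BB·BB·BB·BB·BB·BB
    A ↦ C
    B ↦ BB
  step 1 ⇒ step 2: CBBBB ⇒ A·BB·BB·BB·BB
    C ↦ A

A->C, B->BB, C->A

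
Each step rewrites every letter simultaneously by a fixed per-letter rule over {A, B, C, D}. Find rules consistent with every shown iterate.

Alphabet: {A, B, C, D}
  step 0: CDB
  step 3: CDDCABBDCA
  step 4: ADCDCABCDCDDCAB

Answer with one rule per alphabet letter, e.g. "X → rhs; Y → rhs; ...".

  step 3 ⇒ step 4: CDDCABBDCA ⇒ A·DC·DC·A·B·CD·CD·DC·A·B
    A ↦ B
    B ↦ CD
    C ↦ A
    D ↦ DC

A->B, B->CD, C->A, D->DC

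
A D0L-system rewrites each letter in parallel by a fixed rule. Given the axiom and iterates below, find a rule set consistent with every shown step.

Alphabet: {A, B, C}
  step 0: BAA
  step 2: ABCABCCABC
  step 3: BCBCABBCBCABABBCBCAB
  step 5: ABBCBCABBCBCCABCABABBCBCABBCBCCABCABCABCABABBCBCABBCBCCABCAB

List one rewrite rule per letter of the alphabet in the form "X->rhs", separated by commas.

  step 2 ⇒ step 3: ABCABCCABC ⇒ BCB·C·AB·BCB·C·AB·AB·BCB·C·AB
    A ↦ BCB
    B ↦ C
    C ↦ AB

A->BCB, B->C, C->AB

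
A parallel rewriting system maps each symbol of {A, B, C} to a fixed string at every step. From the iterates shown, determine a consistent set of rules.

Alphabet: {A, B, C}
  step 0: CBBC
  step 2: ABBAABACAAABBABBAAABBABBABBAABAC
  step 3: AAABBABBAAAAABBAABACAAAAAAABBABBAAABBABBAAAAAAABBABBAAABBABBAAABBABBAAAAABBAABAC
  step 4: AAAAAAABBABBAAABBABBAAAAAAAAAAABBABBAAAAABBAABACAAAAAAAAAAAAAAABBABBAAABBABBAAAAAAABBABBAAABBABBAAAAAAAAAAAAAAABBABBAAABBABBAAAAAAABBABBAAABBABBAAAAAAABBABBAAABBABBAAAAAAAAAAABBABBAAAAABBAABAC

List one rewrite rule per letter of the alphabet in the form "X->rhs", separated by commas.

A->AA, B->ABB, C->BAC

  step 3 ⇒ step 4: AAABBABBAAAAABBAABACAAAAAAABBABBAAABBABBAAAAAAABBABBAAABBABBAAABBABBAAAAABBAABAC ⇒ AA·AA·AA·ABB·ABB·AA·ABB·ABB·AA·AA·AA·AA·AA·ABB·ABB·AA·AA·ABB·AA·BAC·AA·AA·AA·AA·AA·AA·AA·ABB·ABB·AA·ABB·ABB·AA·AA·AA·ABB·ABB·AA·ABB·ABB·AA·AA·AA·AA·AA·AA·AA·ABB·ABB·AA·ABB·ABB·AA·AA·AA·ABB·ABB·AA·ABB·ABB·AA·AA·AA·ABB·ABB·AA·ABB·ABB·AA·AA·AA·AA·AA·ABB·ABB·AA·AA·ABB·AA·BAC
    A ↦ AA
    B ↦ ABB
    C ↦ BAC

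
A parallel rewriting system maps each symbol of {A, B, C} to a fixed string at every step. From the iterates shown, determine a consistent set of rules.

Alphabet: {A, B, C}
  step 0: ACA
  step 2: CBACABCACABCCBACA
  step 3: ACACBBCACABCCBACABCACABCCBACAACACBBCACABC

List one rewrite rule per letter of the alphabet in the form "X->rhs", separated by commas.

A->BC, B->CB, C->ACA

  step 2 ⇒ step 3: CBACABCACABCCBACA ⇒ ACA·CB·BC·ACA·BC·CB·ACA·BC·ACA·BC·CB·ACA·ACA·CB·BC·ACA·BC
    A ↦ BC
    B ↦ CB
    C ↦ ACA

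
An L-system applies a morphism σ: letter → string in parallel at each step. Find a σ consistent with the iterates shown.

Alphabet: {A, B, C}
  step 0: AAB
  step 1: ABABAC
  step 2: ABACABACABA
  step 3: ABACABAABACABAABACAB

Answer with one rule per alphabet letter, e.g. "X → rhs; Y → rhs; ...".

A->AB, B->AC, C->A

  step 2 ⇒ step 3: ABACABACABA ⇒ AB·AC·AB·A·AB·AC·AB·A·AB·AC·AB
    A ↦ AB
    B ↦ AC
    C ↦ A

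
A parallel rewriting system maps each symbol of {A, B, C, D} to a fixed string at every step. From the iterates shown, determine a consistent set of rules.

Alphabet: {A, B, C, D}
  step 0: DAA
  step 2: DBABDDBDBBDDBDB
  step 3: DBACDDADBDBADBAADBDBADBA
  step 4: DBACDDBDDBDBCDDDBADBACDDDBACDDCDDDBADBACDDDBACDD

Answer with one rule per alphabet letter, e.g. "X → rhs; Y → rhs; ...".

A->CDD, B->A, C->BD, D->DB

  step 3 ⇒ step 4: DBACDDADBDBADBAADBDBADBA ⇒ DB·A·CDD·BD·DB·DB·CDD·DB·A·DB·A·CDD·DB·A·CDD·CDD·DB·A·DB·A·CDD·DB·A·CDD
    A ↦ CDD
    B ↦ A
    C ↦ BD
    D ↦ DB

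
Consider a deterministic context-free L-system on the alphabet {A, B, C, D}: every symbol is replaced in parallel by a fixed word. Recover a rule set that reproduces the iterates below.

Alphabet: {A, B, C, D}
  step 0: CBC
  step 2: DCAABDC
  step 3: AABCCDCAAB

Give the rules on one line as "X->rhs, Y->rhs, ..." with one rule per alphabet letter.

  step 2 ⇒ step 3: DCAABDC ⇒ AA·B·C·C·DC·AA·B
    A ↦ C
    B ↦ DC
    C ↦ B
    D ↦ AA

A->C, B->DC, C->B, D->AA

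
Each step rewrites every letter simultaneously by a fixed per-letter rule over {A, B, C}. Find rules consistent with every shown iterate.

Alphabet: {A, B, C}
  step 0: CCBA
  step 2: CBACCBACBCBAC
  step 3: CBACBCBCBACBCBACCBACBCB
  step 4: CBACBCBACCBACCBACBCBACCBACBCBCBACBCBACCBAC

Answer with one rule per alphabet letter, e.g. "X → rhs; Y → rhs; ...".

  step 3 ⇒ step 4: CBACBCBCBACBCBACCBACBCB ⇒ CB·AC·B·CB·AC·CB·AC·CB·AC·B·CB·AC·CB·AC·B·CB·CB·AC·B·CB·AC·CB·AC
    A ↦ B
    B ↦ AC
    C ↦ CB

A->B, B->AC, C->CB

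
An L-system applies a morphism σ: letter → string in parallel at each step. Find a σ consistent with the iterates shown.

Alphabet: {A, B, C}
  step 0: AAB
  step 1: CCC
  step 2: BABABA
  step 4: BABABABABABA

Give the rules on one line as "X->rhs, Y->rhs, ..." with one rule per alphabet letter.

A->C, B->C, C->BA

  step 1 ⇒ step 2: CCC ⇒ BA·BA·BA
    C ↦ BA
  step 0 ⇒ step 1: AAB ⇒ C·C·C
    A ↦ C
  step 0 ⇒ step 1: AAB ⇒ C·C·C
    B ↦ C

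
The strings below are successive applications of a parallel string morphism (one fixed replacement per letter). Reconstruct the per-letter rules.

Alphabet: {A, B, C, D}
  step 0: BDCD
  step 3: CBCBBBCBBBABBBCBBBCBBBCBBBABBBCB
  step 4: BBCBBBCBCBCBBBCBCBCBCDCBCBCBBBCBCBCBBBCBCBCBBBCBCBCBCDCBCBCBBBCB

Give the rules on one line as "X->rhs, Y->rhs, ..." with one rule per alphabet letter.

  step 3 ⇒ step 4: CBCBBBCBBBABBBCBBBCBBBCBBBABBBCB ⇒ BB·CB·BB·CB·CB·CB·BB·CB·CB·CB·CD·CB·CB·CB·BB·CB·CB·CB·BB·CB·CB·CB·BB·CB·CB·CB·CD·CB·CB·CB·BB·CB
    A ↦ CD
    B ↦ CB
    C ↦ BB
    D ↦ AB  (constrained at step 0)

A->CD, B->CB, C->BB, D->AB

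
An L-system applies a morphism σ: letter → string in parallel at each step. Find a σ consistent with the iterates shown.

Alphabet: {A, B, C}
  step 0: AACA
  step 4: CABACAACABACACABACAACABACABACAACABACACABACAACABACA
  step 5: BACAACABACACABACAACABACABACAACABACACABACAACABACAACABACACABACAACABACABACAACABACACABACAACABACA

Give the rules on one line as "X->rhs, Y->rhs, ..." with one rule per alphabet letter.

  step 4 ⇒ step 5: CABACAACABACACABACAACABACABACAACABACACABACAACABACA ⇒ BA·CA·A·CA·BA·CA·CA·BA·CA·A·CA·BA·CA·BA·CA·A·CA·BA·CA·CA·BA·CA·A·CA·BA·CA·A·CA·BA·CA·CA·BA·CA·A·CA·BA·CA·BA·CA·A·CA·BA·CA·CA·BA·CA·A·CA·BA·CA
    A ↦ CA
    B ↦ A
    C ↦ BA

A->CA, B->A, C->BA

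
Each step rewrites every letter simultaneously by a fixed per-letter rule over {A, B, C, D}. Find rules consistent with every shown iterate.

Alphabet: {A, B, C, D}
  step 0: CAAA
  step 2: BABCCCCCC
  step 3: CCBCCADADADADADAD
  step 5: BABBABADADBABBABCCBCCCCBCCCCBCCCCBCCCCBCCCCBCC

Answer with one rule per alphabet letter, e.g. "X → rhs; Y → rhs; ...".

  step 2 ⇒ step 3: BABCCCCCC ⇒ CC·B·CC·AD·AD·AD·AD·AD·AD
    A ↦ B
    B ↦ CC
    C ↦ AD
    D ↦ AB  (constrained at step 3)

A->B, B->CC, C->AD, D->AB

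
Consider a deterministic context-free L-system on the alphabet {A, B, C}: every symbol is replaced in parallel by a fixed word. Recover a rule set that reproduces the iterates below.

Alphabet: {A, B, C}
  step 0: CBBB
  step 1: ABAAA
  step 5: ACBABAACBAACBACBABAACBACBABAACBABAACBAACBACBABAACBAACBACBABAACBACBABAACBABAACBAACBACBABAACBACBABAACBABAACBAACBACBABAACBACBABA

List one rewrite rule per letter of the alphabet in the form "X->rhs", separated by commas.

  step 0 ⇒ step 1: CBBB ⇒ AB·A·A·A
    B ↦ A
    C ↦ AB
    A ↦ ACB  (constrained at step 1)

A->ACB, B->A, C->AB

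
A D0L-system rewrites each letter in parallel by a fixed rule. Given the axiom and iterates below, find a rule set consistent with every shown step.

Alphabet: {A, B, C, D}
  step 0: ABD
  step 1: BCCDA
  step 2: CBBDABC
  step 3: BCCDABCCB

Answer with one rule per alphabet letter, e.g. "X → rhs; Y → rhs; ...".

A->BC, B->C, C->B, D->DA

  step 2 ⇒ step 3: CBBDABC ⇒ B·C·C·DA·BC·C·B
    A ↦ BC
    B ↦ C
    C ↦ B
    D ↦ DA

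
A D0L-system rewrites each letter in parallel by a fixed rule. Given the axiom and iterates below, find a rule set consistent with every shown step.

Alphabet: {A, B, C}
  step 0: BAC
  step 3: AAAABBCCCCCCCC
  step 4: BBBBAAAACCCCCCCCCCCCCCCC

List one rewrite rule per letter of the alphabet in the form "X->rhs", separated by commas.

  step 3 ⇒ step 4: AAAABBCCCCCCCC ⇒ B·B·B·B·AA·AA·CC·CC·CC·CC·CC·CC·CC·CC
    A ↦ B
    B ↦ AA
    C ↦ CC

A->B, B->AA, C->CC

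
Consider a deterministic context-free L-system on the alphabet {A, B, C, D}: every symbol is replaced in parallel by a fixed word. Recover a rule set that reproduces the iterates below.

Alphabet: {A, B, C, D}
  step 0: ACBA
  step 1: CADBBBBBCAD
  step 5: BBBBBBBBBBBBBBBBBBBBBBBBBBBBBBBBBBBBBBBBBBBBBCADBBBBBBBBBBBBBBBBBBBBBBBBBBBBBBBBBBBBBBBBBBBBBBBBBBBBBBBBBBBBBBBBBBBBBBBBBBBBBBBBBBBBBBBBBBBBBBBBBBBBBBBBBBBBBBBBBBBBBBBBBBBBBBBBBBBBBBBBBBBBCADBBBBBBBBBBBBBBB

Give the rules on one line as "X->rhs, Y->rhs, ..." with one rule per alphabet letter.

  step 0 ⇒ step 1: ACBA ⇒ CAD·BBB·BB·CAD
    A ↦ CAD
    B ↦ BB
    C ↦ BBB
    D ↦ B  (constrained at step 1)

A->CAD, B->BB, C->BBB, D->B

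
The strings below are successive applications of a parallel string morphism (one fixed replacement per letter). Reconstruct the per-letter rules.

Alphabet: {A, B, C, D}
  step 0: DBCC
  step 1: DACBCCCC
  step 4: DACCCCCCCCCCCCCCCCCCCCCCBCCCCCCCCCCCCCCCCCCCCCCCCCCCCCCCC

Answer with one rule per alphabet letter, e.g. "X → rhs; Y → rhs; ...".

A->C, B->CB, C->CC, D->DA

  step 0 ⇒ step 1: DBCC ⇒ DA·CB·CC·CC
    B ↦ CB
    C ↦ CC
    D ↦ DA
    A ↦ C  (constrained at step 1)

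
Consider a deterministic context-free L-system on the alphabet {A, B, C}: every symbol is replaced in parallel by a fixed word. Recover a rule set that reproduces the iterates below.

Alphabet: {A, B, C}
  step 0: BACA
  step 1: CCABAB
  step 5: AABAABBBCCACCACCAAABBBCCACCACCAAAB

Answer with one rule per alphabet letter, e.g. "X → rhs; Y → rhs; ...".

  step 0 ⇒ step 1: BACA ⇒ CCA·B·A·B
    A ↦ B
    B ↦ CCA
    C ↦ A

A->B, B->CCA, C->A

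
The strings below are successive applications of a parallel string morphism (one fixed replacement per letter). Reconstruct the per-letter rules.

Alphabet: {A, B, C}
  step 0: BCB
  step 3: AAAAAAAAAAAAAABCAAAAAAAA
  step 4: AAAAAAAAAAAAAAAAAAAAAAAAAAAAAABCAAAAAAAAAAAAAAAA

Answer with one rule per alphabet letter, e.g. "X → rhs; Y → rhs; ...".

  step 3 ⇒ step 4: AAAAAAAAAAAAAABCAAAAAAAA ⇒ AA·AA·AA·AA·AA·AA·AA·AA·AA·AA·AA·AA·AA·AA·AA·BC·AA·AA·AA·AA·AA·AA·AA·AA
    A ↦ AA
    B ↦ AA
    C ↦ BC

A->AA, B->AA, C->BC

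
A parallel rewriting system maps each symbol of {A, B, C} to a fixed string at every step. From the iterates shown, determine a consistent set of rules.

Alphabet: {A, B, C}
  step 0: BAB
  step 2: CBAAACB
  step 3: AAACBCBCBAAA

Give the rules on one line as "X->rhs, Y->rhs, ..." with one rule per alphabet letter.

A->CB, B->A, C->AA

  step 2 ⇒ step 3: CBAAACB ⇒ AA·A·CB·CB·CB·AA·A
    A ↦ CB
    B ↦ A
    C ↦ AA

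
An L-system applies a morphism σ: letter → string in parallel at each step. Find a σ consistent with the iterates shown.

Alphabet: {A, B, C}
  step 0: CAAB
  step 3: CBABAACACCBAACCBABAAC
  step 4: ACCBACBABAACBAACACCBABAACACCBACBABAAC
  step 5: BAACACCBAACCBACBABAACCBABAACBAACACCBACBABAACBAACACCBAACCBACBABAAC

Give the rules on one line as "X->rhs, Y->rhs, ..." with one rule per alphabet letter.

A->BA, B->C, C->AC

  step 4 ⇒ step 5: ACCBACBABAACBAACACCBABAACACCBACBABAAC ⇒ BA·AC·AC·C·BA·AC·C·BA·C·BA·BA·AC·C·BA·BA·AC·BA·AC·AC·C·BA·C·BA·BA·AC·BA·AC·AC·C·BA·AC·C·BA·C·BA·BA·AC
    A ↦ BA
    B ↦ C
    C ↦ AC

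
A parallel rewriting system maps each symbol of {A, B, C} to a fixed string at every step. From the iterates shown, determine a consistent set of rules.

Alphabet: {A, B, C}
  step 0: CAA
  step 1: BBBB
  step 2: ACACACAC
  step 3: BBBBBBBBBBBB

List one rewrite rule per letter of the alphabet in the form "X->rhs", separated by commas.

A->B, B->AC, C->BB

  step 2 ⇒ step 3: ACACACAC ⇒ B·BB·B·BB·B·BB·B·BB
    A ↦ B
    C ↦ BB
  step 1 ⇒ step 2: BBBB ⇒ AC·AC·AC·AC
    B ↦ AC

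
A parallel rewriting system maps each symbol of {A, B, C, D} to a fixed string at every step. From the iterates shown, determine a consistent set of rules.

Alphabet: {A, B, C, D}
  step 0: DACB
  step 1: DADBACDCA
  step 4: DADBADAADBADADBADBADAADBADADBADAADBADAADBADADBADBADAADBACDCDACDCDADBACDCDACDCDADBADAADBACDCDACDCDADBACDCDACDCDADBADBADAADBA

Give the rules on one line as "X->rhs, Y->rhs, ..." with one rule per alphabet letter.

A->DBA, B->A, C->CDC, D->DA

  step 0 ⇒ step 1: DACB ⇒ DA·DBA·CDC·A
    A ↦ DBA
    B ↦ A
    C ↦ CDC
    D ↦ DA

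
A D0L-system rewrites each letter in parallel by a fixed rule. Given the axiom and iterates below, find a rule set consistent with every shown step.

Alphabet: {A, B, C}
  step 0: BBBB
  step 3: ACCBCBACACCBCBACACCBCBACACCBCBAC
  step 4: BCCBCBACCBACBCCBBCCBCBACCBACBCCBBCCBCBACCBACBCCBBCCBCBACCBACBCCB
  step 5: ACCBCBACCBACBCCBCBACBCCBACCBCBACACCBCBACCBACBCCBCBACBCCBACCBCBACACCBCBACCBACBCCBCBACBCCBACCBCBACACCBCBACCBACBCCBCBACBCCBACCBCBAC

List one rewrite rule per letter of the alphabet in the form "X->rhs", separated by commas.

A->BC, B->AC, C->CB

  step 4 ⇒ step 5: BCCBCBACCBACBCCBBCCBCBACCBACBCCBBCCBCBACCBACBCCBBCCBCBACCBACBCCB ⇒ AC·CB·CB·AC·CB·AC·BC·CB·CB·AC·BC·CB·AC·CB·CB·AC·AC·CB·CB·AC·CB·AC·BC·CB·CB·AC·BC·CB·AC·CB·CB·AC·AC·CB·CB·AC·CB·AC·BC·CB·CB·AC·BC·CB·AC·CB·CB·AC·AC·CB·CB·AC·CB·AC·BC·CB·CB·AC·BC·CB·AC·CB·CB·AC
    A ↦ BC
    B ↦ AC
    C ↦ CB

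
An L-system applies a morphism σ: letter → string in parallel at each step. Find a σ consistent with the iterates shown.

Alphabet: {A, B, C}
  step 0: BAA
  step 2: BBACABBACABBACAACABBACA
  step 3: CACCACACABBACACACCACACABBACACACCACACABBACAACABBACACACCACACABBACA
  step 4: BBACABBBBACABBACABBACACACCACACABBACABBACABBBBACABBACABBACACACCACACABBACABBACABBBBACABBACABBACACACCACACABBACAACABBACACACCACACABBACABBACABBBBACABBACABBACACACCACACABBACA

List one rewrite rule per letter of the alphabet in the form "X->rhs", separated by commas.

A->ACA, B->CAC, C->BB

  step 3 ⇒ step 4: CACCACACABBACACACCACACABBACACACCACACABBACAACABBACACACCACACABBACA ⇒ BB·ACA·BB·BB·ACA·BB·ACA·BB·ACA·CAC·CAC·ACA·BB·ACA·BB·ACA·BB·BB·ACA·BB·ACA·BB·ACA·CAC·CAC·ACA·BB·ACA·BB·ACA·BB·BB·ACA·BB·ACA·BB·ACA·CAC·CAC·ACA·BB·ACA·ACA·BB·ACA·CAC·CAC·ACA·BB·ACA·BB·ACA·BB·BB·ACA·BB·ACA·BB·ACA·CAC·CAC·ACA·BB·ACA
    A ↦ ACA
    B ↦ CAC
    C ↦ BB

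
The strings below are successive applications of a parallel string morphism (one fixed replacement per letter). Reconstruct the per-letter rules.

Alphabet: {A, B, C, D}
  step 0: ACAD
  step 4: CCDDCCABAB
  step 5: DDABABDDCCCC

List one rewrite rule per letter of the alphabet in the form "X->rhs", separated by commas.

A->C, B->C, C->D, D->AB

  step 4 ⇒ step 5: CCDDCCABAB ⇒ D·D·AB·AB·D·D·C·C·C·C
    A ↦ C
    B ↦ C
    C ↦ D
    D ↦ AB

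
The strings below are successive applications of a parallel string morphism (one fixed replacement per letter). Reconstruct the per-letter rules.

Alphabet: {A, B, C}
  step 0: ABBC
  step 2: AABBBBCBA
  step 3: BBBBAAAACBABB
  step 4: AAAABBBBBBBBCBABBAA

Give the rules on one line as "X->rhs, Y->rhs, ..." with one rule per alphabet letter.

A->BB, B->A, C->CB

  step 3 ⇒ step 4: BBBBAAAACBABB ⇒ A·A·A·A·BB·BB·BB·BB·CB·A·BB·A·A
    A ↦ BB
    B ↦ A
    C ↦ CB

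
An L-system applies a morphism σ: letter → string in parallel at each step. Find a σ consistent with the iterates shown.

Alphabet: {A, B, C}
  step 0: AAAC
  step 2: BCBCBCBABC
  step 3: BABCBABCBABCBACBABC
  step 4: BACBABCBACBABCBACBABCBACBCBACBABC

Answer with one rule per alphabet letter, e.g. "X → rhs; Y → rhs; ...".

  step 3 ⇒ step 4: BABCBABCBABCBACBABC ⇒ BA·C·BA·BC·BA·C·BA·BC·BA·C·BA·BC·BA·C·BC·BA·C·BA·BC
    A ↦ C
    B ↦ BA
    C ↦ BC

A->C, B->BA, C->BC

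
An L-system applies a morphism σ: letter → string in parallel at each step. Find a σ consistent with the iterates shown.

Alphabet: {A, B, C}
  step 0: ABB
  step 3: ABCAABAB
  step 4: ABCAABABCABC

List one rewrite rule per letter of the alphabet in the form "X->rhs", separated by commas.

  step 3 ⇒ step 4: ABCAABAB ⇒ AB·C·A·AB·AB·C·AB·C
    A ↦ AB
    B ↦ C
    C ↦ A

A->AB, B->C, C->A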